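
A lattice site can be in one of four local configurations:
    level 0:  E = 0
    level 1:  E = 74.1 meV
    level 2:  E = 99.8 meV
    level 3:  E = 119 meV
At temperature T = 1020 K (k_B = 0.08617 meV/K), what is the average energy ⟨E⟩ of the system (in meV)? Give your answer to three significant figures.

k_BT = 0.08617 × 1020 K = 87.893 meV.
Eᵢ/kT = 0, 0.84307, 1.1355, 1.3539.
Z = Σ e^(−Eᵢ/kT) = e^(−0) + e^(−0.84307) + e^(−1.1355) + e^(−1.3539) = 1.0000 + 0.43039 + 0.32126 + 0.25823 = 2.0099.
⟨E⟩ = Σ Eᵢ e^(−Eᵢ/kT) / Z = (0·1.0000 + 74.1·0.43039 + 99.8·0.32126 + 119·0.25823) / 2.0099 = 47.1 meV.

47.1 meV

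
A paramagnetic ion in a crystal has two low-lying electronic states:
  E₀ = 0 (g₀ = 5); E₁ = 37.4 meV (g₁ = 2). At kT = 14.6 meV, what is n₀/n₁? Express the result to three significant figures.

n₀/n₁ = (g₀/g₁) exp[−(E₀−E₁)/kT] = (5/2) × exp(−(-37.4 meV)/(14.6 meV)) = (5/2) × exp(2.5616) = 32.4.

32.4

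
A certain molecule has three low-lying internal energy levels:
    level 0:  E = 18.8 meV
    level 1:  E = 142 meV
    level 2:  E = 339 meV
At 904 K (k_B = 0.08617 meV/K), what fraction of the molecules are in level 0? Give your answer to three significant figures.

k_BT = 0.08617 × 904 K = 77.898 meV.
Eᵢ/kT = 0.24134, 1.8229, 4.3518.
Z = Σ e^(−Eᵢ/kT) = e^(−0.24134) + e^(−1.8229) + e^(−4.3518) = 0.78557 + 0.16156 + 0.012884 = 0.96001.
P₀ = e^(−E₀/kT) / Z = 0.78557/0.96001 = 0.818.

0.818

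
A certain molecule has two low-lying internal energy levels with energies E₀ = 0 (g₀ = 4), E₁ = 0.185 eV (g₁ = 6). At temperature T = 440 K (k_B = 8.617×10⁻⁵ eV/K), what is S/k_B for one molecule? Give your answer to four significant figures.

k_BT = 8.617×10⁻⁵ × 440 K = 0.0379148 eV.
Eᵢ/kT = 0, 4.87936.
Z = Σ gᵢe^(−Eᵢ/kT) = 4·e^(−0) + 6·e^(−4.87936) = 4.00000 + 0.0456113 = 4.04561.
⟨E⟩ = Σ EᵢPᵢ = 0.00208574 eV.
S/k_B = ln Z + ⟨E⟩/kT = ln(4.04561) + 0.00208574/0.0379148 = 1.39763 + 0.0550112 = 1.453.

1.453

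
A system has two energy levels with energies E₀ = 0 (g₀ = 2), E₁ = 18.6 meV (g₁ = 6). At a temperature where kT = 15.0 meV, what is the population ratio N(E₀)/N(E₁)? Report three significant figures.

n₀/n₁ = (g₀/g₁) exp[−(E₀−E₁)/kT] = (2/6) × exp(−(-18.6 meV)/(15.0 meV)) = (2/6) × exp(1.2400) = 1.15.

1.15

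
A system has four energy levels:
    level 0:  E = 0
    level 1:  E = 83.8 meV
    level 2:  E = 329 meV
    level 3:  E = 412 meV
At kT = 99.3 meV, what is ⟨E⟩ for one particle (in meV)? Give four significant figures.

36.78 meV

Eᵢ/kT = 0, 0.843907, 3.31319, 4.14904.
Z = Σ e^(−Eᵢ/kT) = e^(−0) + e^(−0.843907) + e^(−3.31319) + e^(−4.14904) = 1.00000 + 0.430027 + 0.0363999 + 0.0157796 = 1.48221.
⟨E⟩ = Σ Eᵢ e^(−Eᵢ/kT) / Z = (0·1.00000 + 83.8·0.430027 + 329·0.0363999 + 412·0.0157796) / 1.48221 = 36.78 meV.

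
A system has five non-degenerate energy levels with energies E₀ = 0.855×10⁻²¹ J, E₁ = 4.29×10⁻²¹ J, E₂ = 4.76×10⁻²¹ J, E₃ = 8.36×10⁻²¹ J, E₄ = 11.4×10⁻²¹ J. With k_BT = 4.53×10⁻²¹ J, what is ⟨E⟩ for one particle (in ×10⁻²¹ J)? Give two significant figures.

Eᵢ/kT = 0.1887, 0.9470, 1.051, 1.845, 2.517.
Z = Σ e^(−Eᵢ/kT) = e^(−0.1887) + e^(−0.9470) + e^(−1.051) + e^(−1.845) + e^(−2.517) = 0.8280 + 0.3879 + 0.3496 + 0.1580 + 0.08070 = 1.804.
⟨E⟩ = Σ Eᵢ e^(−Eᵢ/kT) / Z = (0.855·0.8280 + 4.29·0.3879 + 4.76·0.3496 + 8.36·0.1580 + 11.4·0.08070) / 1.804 = 3.5 ×10⁻²¹ J.

3.5 ×10⁻²¹ J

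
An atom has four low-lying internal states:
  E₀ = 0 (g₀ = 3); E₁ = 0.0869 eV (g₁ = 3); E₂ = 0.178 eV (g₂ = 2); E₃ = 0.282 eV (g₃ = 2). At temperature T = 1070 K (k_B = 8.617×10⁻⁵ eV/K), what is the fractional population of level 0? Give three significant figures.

k_BT = 8.617×10⁻⁵ × 1070 K = 0.092202 eV.
Eᵢ/kT = 0, 0.94250, 1.9305, 3.0585.
Z = Σ gᵢe^(−Eᵢ/kT) = 3·e^(−0) + 3·e^(−0.94250) + 2·e^(−1.9305) + 2·e^(−3.0585) = 3.0000 + 1.1690 + 0.29015 + 0.093916 = 4.5531.
P₀ = g₀ e^(−E₀/kT) / Z = 3.0000/4.5531 = 0.659.

0.659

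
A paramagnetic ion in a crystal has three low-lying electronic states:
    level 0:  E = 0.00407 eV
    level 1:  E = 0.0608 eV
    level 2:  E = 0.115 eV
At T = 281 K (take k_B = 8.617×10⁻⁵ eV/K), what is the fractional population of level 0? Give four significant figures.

0.9039

k_BT = 8.617×10⁻⁵ × 281 K = 0.0242138 eV.
Eᵢ/kT = 0.168086, 2.51096, 4.74936.
Z = Σ e^(−Eᵢ/kT) = e^(−0.168086) + e^(−2.51096) + e^(−4.74936) = 0.845281 + 0.0811903 + 0.00865723 = 0.935129.
P₀ = e^(−E₀/kT) / Z = 0.845281/0.935129 = 0.9039.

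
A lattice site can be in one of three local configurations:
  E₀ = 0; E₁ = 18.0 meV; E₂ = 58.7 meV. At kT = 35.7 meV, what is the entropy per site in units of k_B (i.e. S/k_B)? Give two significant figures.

Eᵢ/kT = 0, 0.5042, 1.644.
Z = Σ e^(−Eᵢ/kT) = e^(−0) + e^(−0.5042) + e^(−1.644) = 1.000 + 0.6040 + 0.1932 = 1.797.
⟨E⟩ = Σ EᵢPᵢ = 12.36 meV.
S/k_B = ln Z + ⟨E⟩/kT = ln(1.797) + 12.36/35.7 = 0.5861 + 0.3462 = 0.93.

0.93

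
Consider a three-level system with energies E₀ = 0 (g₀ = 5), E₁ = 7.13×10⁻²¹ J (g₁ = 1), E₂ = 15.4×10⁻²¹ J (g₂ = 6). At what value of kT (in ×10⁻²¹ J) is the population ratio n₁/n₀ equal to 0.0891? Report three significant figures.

n₁/n₀ = (g₁/g₀) exp[−(E₁−E₀)/kT] = 0.0891.
⇒ (E₁−E₀)/kT = ln((1/5)/0.0891) = ln(2.2447) = 0.80857.
kT = 7.13 ×10⁻²¹ J / 0.80857 = 8.82 ×10⁻²¹ J.

8.82 ×10⁻²¹ J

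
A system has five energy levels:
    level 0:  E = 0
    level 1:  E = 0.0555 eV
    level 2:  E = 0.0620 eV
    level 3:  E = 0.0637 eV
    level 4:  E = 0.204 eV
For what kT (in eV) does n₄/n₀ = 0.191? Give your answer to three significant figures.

0.123 eV

n₄/n₀ = exp[−(E₄−E₀)/kT] = 0.191.
⇒ (E₄−E₀)/kT = ln(1/0.191) = ln(5.2356) = 1.6555.
kT = 0.204 eV / 1.6555 = 0.123 eV.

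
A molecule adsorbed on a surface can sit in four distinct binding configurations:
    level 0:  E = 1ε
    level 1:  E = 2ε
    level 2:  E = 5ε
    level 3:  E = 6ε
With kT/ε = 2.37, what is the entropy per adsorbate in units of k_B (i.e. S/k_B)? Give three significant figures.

1.10

Eᵢ/kT = 0.42194, 0.84388, 2.1097, 2.5316.
Z = Σ e^(−Eᵢ/kT) = e^(−0.42194) + e^(−0.84388) + e^(−2.1097) + e^(−2.5316) = 0.65577 + 0.43004 + 0.12127 + 0.079532 = 1.2866.
⟨E⟩ = Σ EᵢPᵢ = 2.0204 ε.
S/k_B = ln Z + ⟨E⟩/kT = ln(1.2866) + 2.0204/2.37 = 0.25200 + 0.85249 = 1.10.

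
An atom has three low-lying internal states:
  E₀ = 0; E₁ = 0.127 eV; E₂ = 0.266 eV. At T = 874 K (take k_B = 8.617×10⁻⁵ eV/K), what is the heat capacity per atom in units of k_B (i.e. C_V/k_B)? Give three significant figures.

k_BT = 8.617×10⁻⁵ × 874 K = 0.075313 eV.
Eᵢ/kT = 0, 1.6863, 3.5319.
Z = Σ e^(−Eᵢ/kT) = e^(−0) + e^(−1.6863) + e^(−3.5319) = 1.0000 + 0.18520 + 0.029249 = 1.2144.
⟨E⟩ = 0.025775 eV, ⟨E²⟩ = 0.0041639 eV².
C_V/k_B = (⟨E²⟩ − ⟨E⟩²)/(kT)² = (0.0041639 − 0.00066435)/0.0056720 = 0.617.

0.617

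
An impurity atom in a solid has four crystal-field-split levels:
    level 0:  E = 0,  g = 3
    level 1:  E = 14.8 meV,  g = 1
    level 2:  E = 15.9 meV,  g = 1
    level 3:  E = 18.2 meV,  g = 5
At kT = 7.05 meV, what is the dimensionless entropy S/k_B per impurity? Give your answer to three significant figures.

1.69

Eᵢ/kT = 0, 2.0993, 2.2553, 2.5816.
Z = Σ gᵢe^(−Eᵢ/kT) = 3·e^(−0) + 1·e^(−2.0993) + 1·e^(−2.2553) + 5·e^(−2.5816) = 3.0000 + 0.12254 + 0.10484 + 0.37826 = 3.6056.
⟨E⟩ = Σ EᵢPᵢ = 2.8747 meV.
S/k_B = ln Z + ⟨E⟩/kT = ln(3.6056) + 2.8747/7.05 = 1.2825 + 0.40776 = 1.69.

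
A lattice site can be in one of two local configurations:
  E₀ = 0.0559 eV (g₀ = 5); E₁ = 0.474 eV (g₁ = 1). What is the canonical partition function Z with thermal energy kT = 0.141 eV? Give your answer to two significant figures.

Eᵢ/kT = 0.3965, 3.362.
Z = Σ gᵢe^(−Eᵢ/kT) = 5·e^(−0.3965) + 1·e^(−3.362) = 3.363 + 0.03467 = 3.398.

Z = 3.4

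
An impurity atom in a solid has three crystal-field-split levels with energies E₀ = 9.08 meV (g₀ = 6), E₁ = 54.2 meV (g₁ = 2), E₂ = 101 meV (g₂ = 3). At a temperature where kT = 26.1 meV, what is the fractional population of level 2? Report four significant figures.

0.01376

Eᵢ/kT = 0.347893, 2.07663, 3.86973.
Z = Σ gᵢe^(−Eᵢ/kT) = 6·e^(−0.347893) + 2·e^(−2.07663) + 3·e^(−3.86973) = 4.23705 + 0.250704 + 0.0625920 = 4.55035.
P₂ = g₂ e^(−E₂/kT) / Z = 0.0625920/4.55035 = 0.01376.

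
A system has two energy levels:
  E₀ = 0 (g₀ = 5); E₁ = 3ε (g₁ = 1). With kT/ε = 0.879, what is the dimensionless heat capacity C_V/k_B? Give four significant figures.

Eᵢ/kT = 0, 3.41297.
Z = Σ gᵢe^(−Eᵢ/kT) = 5·e^(−0) + 1·e^(−3.41297) = 5.00000 + 0.0329432 = 5.03294.
⟨E⟩ = 0.0196366 ε, ⟨E²⟩ = 0.0589097 ε².
C_V/k_B = (⟨E²⟩ − ⟨E⟩²)/(kT)² = (0.0589097 − 0.000385596)/0.772641 = 0.07575.

0.07575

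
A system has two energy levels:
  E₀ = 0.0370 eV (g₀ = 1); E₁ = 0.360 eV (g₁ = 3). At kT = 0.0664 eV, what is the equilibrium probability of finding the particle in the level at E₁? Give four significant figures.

Eᵢ/kT = 0.557229, 5.42169.
Z = Σ gᵢe^(−Eᵢ/kT) = 1·e^(−0.557229) + 3·e^(−5.42169) = 0.572794 + 0.0132590 = 0.586053.
P₁ = g₁ e^(−E₁/kT) / Z = 0.0132590/0.586053 = 0.02262.

0.02262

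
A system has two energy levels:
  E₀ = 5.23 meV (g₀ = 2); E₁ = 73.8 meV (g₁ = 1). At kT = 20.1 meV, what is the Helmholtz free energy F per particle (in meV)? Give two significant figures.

Eᵢ/kT = 0.2602, 3.672.
Z = Σ gᵢe^(−Eᵢ/kT) = 2·e^(−0.2602) + 1·e^(−3.672) = 1.542 + 0.02543 = 1.567.
F = −kT ln Z = −20.1 × ln(1.567) = −20.1 × 0.4492 = -9.0 meV.

-9.0 meV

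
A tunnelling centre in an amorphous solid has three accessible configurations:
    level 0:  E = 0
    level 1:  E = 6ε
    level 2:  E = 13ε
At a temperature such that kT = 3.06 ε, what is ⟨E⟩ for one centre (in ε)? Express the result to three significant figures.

Eᵢ/kT = 0, 1.9608, 4.2484.
Z = Σ e^(−Eᵢ/kT) = e^(−0) + e^(−1.9608) + e^(−4.2484) = 1.0000 + 0.14075 + 0.014287 = 1.1550.
⟨E⟩ = Σ Eᵢ e^(−Eᵢ/kT) / Z = (0·1.0000 + 6·0.14075 + 13·0.014287) / 1.1550 = 0.892 ε.

0.892 ε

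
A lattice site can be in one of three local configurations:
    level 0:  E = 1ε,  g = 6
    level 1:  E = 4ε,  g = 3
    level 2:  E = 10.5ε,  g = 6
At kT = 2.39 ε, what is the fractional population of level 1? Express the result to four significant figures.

0.1227

Eᵢ/kT = 0.418410, 1.67364, 4.39331.
Z = Σ gᵢe^(−Eᵢ/kT) = 6·e^(−0.418410) + 3·e^(−1.67364) + 6·e^(−4.39331) = 3.94855 + 0.562689 + 0.0741585 = 4.58540.
P₁ = g₁ e^(−E₁/kT) / Z = 0.562689/4.58540 = 0.1227.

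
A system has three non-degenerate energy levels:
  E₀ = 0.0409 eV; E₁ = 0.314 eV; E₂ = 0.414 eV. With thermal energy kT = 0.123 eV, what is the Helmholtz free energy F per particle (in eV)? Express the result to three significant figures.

Eᵢ/kT = 0.33252, 2.5528, 3.3659.
Z = Σ e^(−Eᵢ/kT) = e^(−0.33252) + e^(−2.5528) + e^(−3.3659) = 0.71711 + 0.077863 + 0.034531 = 0.82950.
F = −kT ln Z = −0.123 × ln(0.82950) = −0.123 × -0.18693 = 0.0230 eV.

0.0230 eV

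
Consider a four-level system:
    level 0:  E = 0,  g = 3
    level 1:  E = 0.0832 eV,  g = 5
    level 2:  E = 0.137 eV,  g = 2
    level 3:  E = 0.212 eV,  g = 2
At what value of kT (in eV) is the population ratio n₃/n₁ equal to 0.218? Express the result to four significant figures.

0.2122 eV

n₃/n₁ = (g₃/g₁) exp[−(E₃−E₁)/kT] = 0.218.
⇒ (E₃−E₁)/kT = ln((2/5)/0.218) = ln(1.83486) = 0.606968.
kT = 0.1288 eV / 0.606968 = 0.2122 eV.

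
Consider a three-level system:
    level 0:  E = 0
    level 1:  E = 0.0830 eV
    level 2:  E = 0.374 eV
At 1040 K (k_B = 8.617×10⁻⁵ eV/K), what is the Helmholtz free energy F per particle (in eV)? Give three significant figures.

-0.0309 eV

k_BT = 8.617×10⁻⁵ × 1040 K = 0.089617 eV.
Eᵢ/kT = 0, 0.92616, 4.1733.
Z = Σ e^(−Eᵢ/kT) = e^(−0) + e^(−0.92616) + e^(−4.1733) = 1.0000 + 0.39607 + 0.015401 = 1.4115.
F = −kT ln Z = −0.089617 × ln(1.4115) = −0.089617 × 0.34465 = -0.0309 eV.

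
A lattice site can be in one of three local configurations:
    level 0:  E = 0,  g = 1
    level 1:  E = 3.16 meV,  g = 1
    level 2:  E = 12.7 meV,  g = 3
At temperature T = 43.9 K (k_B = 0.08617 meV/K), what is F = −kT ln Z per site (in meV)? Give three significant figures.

k_BT = 0.08617 × 43.9 K = 3.7829 meV.
Eᵢ/kT = 0, 0.83534, 3.3572.
Z = Σ gᵢe^(−Eᵢ/kT) = 1·e^(−0) + 1·e^(−0.83534) + 3·e^(−3.3572) = 1.0000 + 0.43373 + 0.10450 = 1.5382.
F = −kT ln Z = −3.7829 × ln(1.5382) = −3.7829 × 0.43061 = -1.63 meV.

-1.63 meV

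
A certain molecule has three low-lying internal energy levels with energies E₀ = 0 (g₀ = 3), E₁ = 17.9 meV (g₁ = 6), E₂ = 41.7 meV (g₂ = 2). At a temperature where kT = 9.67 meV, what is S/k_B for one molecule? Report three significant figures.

Eᵢ/kT = 0, 1.8511, 4.3123.
Z = Σ gᵢe^(−Eᵢ/kT) = 3·e^(−0) + 6·e^(−1.8511) + 2·e^(−4.3123) = 3.0000 + 0.94239 + 0.026805 = 3.9692.
⟨E⟩ = Σ EᵢPᵢ = 4.5315 meV.
S/k_B = ln Z + ⟨E⟩/kT = ln(3.9692) + 4.5315/9.67 = 1.3786 + 0.46861 = 1.85.

1.85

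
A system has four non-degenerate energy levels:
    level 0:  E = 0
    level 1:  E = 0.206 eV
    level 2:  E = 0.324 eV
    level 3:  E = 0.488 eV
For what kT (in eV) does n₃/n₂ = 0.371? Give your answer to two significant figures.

n₃/n₂ = exp[−(E₃−E₂)/kT] = 0.371.
⇒ (E₃−E₂)/kT = ln(1/0.371) = ln(2.695) = 0.9914.
kT = 0.164 eV / 0.9914 = 0.17 eV.

0.17 eV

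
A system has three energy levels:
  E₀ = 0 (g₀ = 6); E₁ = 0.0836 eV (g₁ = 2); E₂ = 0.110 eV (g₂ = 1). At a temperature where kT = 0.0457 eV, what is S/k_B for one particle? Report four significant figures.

Eᵢ/kT = 0, 1.82932, 2.40700.
Z = Σ gᵢe^(−Eᵢ/kT) = 6·e^(−0) + 2·e^(−1.82932) + 1·e^(−2.40700) = 6.00000 + 0.321045 + 0.0900851 = 6.41113.
⟨E⟩ = Σ EᵢPᵢ = 0.00573202 eV.
S/k_B = ln Z + ⟨E⟩/kT = ln(6.41113) + 0.00573202/0.0457 = 1.85804 + 0.125427 = 1.983.

1.983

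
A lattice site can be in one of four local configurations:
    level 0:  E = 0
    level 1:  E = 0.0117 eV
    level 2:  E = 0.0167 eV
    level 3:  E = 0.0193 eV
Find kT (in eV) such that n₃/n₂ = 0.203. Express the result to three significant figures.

0.00163 eV

n₃/n₂ = exp[−(E₃−E₂)/kT] = 0.203.
⇒ (E₃−E₂)/kT = ln(1/0.203) = ln(4.9261) = 1.5945.
kT = 0.0026 eV / 1.5945 = 0.00163 eV.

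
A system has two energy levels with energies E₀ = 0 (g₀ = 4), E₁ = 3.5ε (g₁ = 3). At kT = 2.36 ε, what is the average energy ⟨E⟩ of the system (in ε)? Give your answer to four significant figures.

Eᵢ/kT = 0, 1.48305.
Z = Σ gᵢe^(−Eᵢ/kT) = 4·e^(−0) + 3·e^(−1.48305) = 4.00000 + 0.680833 = 4.68083.
⟨E⟩ = Σ Eᵢ gᵢe^(−Eᵢ/kT) / Z = (0·4.00000 + 3.5·0.680833) / 4.68083 = 0.5091 ε.

0.5091 ε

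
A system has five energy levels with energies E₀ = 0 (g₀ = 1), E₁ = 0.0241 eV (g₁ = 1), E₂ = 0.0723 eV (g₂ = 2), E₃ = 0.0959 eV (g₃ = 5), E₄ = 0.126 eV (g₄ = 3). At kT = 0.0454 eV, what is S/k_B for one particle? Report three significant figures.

2.01

Eᵢ/kT = 0, 0.53084, 1.5925, 2.1123, 2.7753.
Z = Σ gᵢe^(−Eᵢ/kT) = 1·e^(−0) + 1·e^(−0.53084) + 2·e^(−1.5925) + 5·e^(−2.1123) + 3·e^(−2.7753) = 1.0000 + 0.58811 + 0.40683 + 0.60480 + 0.18699 = 2.7867.
⟨E⟩ = Σ EᵢPᵢ = 0.044909 eV.
S/k_B = ln Z + ⟨E⟩/kT = ln(2.7867) + 0.044909/0.0454 = 1.0249 + 0.98919 = 2.01.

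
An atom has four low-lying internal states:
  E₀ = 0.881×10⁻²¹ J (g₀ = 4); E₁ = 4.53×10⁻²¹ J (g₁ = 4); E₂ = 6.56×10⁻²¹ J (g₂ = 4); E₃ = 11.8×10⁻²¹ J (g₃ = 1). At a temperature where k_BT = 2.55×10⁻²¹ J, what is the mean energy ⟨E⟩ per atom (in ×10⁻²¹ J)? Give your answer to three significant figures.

Eᵢ/kT = 0.34549, 1.7765, 2.5725, 4.6275.
Z = Σ gᵢe^(−Eᵢ/kT) = 4·e^(−0.34549) + 4·e^(−1.7765) + 4·e^(−2.5725) + 1·e^(−4.6275) = 2.8315 + 0.67692 + 0.30538 + 0.0097792 = 3.8236.
⟨E⟩ = Σ Eᵢ gᵢe^(−Eᵢ/kT) / Z = (0.881·2.8315 + 4.53·0.67692 + 6.56·0.30538 + 11.8·0.0097792) / 3.8236 = 2.01 ×10⁻²¹ J.

2.01 ×10⁻²¹ J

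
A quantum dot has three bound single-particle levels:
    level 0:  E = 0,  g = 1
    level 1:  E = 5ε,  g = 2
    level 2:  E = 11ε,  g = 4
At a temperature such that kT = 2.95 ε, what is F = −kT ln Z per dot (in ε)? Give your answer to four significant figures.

-1.123 ε

Eᵢ/kT = 0, 1.69492, 3.72881.
Z = Σ gᵢe^(−Eᵢ/kT) = 1·e^(−0) + 2·e^(−1.69492) + 4·e^(−3.72881) = 1.00000 + 0.367228 + 0.0960856 = 1.46331.
F = −kT ln Z = −2.95 × ln(1.46331) = −2.95 × 0.380701 = -1.123 ε.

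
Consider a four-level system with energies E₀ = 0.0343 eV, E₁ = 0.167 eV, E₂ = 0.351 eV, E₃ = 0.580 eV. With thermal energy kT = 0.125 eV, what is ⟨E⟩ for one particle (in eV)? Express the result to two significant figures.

Eᵢ/kT = 0.2744, 1.336, 2.808, 4.640.
Z = Σ e^(−Eᵢ/kT) = e^(−0.2744) + e^(−1.336) + e^(−2.808) + e^(−4.640) = 0.7600 + 0.2629 + 0.06033 + 0.009658 = 1.093.
⟨E⟩ = Σ Eᵢ e^(−Eᵢ/kT) / Z = (0.0343·0.7600 + 0.167·0.2629 + 0.351·0.06033 + 0.580·0.009658) / 1.093 = 0.089 eV.

0.089 eV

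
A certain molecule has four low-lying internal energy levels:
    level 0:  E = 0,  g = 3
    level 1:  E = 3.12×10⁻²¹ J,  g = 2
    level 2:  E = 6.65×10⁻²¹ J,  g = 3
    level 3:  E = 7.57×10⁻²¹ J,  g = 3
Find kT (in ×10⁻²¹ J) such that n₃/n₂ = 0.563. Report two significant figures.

1.6 ×10⁻²¹ J

n₃/n₂ = (g₃/g₂) exp[−(E₃−E₂)/kT] = 0.563.
⇒ (E₃−E₂)/kT = ln((3/3)/0.563) = ln(1.776) = 0.5744.
kT = 0.92 ×10⁻²¹ J / 0.5744 = 1.6 ×10⁻²¹ J.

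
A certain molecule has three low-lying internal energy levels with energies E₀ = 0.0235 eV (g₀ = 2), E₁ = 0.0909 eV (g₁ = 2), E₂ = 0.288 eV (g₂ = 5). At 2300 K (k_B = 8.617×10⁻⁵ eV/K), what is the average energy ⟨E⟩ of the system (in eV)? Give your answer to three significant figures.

k_BT = 8.617×10⁻⁵ × 2300 K = 0.19819 eV.
Eᵢ/kT = 0.11857, 0.45865, 1.4532.
Z = Σ gᵢe^(−Eᵢ/kT) = 2·e^(−0.11857) + 2·e^(−0.45865) + 5·e^(−1.4532) = 1.7764 + 1.2643 + 1.1691 = 4.2098.
⟨E⟩ = Σ Eᵢ gᵢe^(−Eᵢ/kT) / Z = (0.0235·1.7764 + 0.0909·1.2643 + 0.288·1.1691) / 4.2098 = 0.117 eV.

0.117 eV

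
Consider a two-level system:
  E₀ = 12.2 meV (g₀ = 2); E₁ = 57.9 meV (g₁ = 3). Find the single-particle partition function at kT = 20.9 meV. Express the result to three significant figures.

Z = 1.30

Eᵢ/kT = 0.58373, 2.7703.
Z = Σ gᵢe^(−Eᵢ/kT) = 2·e^(−0.58373) + 3·e^(−2.7703) = 1.1156 + 0.18793 = 1.3035.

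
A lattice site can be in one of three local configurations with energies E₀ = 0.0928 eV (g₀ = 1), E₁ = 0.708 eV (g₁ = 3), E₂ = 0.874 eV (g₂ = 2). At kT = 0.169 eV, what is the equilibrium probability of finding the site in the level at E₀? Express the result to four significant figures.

0.9104

Eᵢ/kT = 0.549112, 4.18935, 5.17160.
Z = Σ gᵢe^(−Eᵢ/kT) = 1·e^(−0.549112) + 3·e^(−4.18935) + 2·e^(−5.17160) = 0.577462 + 0.0454684 + 0.0113510 = 0.634281.
P₀ = g₀ e^(−E₀/kT) / Z = 0.577462/0.634281 = 0.9104.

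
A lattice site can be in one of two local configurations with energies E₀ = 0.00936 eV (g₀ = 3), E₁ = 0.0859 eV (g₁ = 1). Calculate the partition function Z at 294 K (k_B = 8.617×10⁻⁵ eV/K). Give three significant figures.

Z = 2.11

k_BT = 8.617×10⁻⁵ × 294 K = 0.025334 eV.
Eᵢ/kT = 0.36946, 3.3907.
Z = Σ gᵢe^(−Eᵢ/kT) = 3·e^(−0.36946) + 1·e^(−3.3907) = 2.0733 + 0.033685 = 2.1070.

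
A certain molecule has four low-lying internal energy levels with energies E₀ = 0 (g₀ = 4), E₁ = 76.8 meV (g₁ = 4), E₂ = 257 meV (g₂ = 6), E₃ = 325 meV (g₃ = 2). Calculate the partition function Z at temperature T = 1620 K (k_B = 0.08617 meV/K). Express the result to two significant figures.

k_BT = 0.08617 × 1620 K = 139.6 meV.
Eᵢ/kT = 0, 0.5501, 1.841, 2.328.
Z = Σ gᵢe^(−Eᵢ/kT) = 4·e^(−0) + 4·e^(−0.5501) + 6·e^(−1.841) + 2·e^(−2.328) = 4.000 + 2.308 + 0.9520 + 0.1950 = 7.455.

Z = 7.5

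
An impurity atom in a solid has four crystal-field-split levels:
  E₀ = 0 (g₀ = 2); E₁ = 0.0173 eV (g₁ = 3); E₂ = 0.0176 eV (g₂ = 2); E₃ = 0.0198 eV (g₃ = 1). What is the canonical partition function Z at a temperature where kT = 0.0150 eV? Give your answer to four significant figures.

Eᵢ/kT = 0, 1.15333, 1.17333, 1.32000.
Z = Σ gᵢe^(−Eᵢ/kT) = 2·e^(−0) + 3·e^(−1.15333) + 2·e^(−1.17333) + 1·e^(−1.32000) = 2.00000 + 0.946752 + 0.618670 + 0.267135 = 3.83256.

Z = 3.833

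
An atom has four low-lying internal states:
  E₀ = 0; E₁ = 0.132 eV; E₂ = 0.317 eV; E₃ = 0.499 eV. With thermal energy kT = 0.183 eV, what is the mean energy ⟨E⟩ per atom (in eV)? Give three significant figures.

Eᵢ/kT = 0, 0.72131, 1.7322, 2.7268.
Z = Σ e^(−Eᵢ/kT) = e^(−0) + e^(−0.72131) + e^(−1.7322) + e^(−2.7268) = 1.0000 + 0.48612 + 0.17689 + 0.065428 = 1.7284.
⟨E⟩ = Σ Eᵢ e^(−Eᵢ/kT) / Z = (0·1.0000 + 0.132·0.48612 + 0.317·0.17689 + 0.499·0.065428) / 1.7284 = 0.0885 eV.

0.0885 eV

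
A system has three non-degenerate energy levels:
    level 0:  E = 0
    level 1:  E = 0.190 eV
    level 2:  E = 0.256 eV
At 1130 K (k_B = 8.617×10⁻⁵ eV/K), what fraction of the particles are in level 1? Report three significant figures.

k_BT = 8.617×10⁻⁵ × 1130 K = 0.097372 eV.
Eᵢ/kT = 0, 1.9513, 2.6291.
Z = Σ e^(−Eᵢ/kT) = e^(−0) + e^(−1.9513) + e^(−2.6291) = 1.0000 + 0.14209 + 0.072143 = 1.2142.
P₁ = e^(−E₁/kT) / Z = 0.14209/1.2142 = 0.117.

0.117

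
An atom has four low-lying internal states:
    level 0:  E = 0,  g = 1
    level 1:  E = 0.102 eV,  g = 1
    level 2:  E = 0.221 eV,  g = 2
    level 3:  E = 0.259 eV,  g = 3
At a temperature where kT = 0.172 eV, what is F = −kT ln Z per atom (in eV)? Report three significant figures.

-0.175 eV

Eᵢ/kT = 0, 0.59302, 1.2849, 1.5058.
Z = Σ gᵢe^(−Eᵢ/kT) = 1·e^(−0) + 1·e^(−0.59302) + 2·e^(−1.2849) + 3·e^(−1.5058) = 1.0000 + 0.55266 + 0.55336 + 0.66552 = 2.7715.
F = −kT ln Z = −0.172 × ln(2.7715) = −0.172 × 1.0194 = -0.175 eV.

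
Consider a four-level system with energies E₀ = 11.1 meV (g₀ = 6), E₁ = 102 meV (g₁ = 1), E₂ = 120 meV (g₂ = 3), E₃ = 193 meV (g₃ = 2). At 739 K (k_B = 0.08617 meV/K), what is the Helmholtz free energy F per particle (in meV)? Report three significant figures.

-112 meV

k_BT = 0.08617 × 739 K = 63.680 meV.
Eᵢ/kT = 0.17431, 1.6018, 1.8844, 3.0308.
Z = Σ gᵢe^(−Eᵢ/kT) = 6·e^(−0.17431) + 1·e^(−1.6018) + 3·e^(−1.8844) + 2·e^(−3.0308) = 5.0402 + 0.20153 + 0.45576 + 0.096554 = 5.7940.
F = −kT ln Z = −63.680 × ln(5.7940) = −63.680 × 1.7568 = -112 meV.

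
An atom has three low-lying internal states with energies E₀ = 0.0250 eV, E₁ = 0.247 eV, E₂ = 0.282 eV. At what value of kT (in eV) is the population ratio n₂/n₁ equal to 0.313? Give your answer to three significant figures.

0.0301 eV

n₂/n₁ = exp[−(E₂−E₁)/kT] = 0.313.
⇒ (E₂−E₁)/kT = ln(1/0.313) = ln(3.1949) = 1.1616.
kT = 0.035 eV / 1.1616 = 0.0301 eV.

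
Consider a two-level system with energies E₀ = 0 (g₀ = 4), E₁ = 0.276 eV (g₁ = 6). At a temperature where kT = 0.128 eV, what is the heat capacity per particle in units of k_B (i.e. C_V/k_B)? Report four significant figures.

Eᵢ/kT = 0, 2.15625.
Z = Σ gᵢe^(−Eᵢ/kT) = 4·e^(−0) + 6·e^(−2.15625) = 4.00000 + 0.694550 = 4.69455.
⟨E⟩ = 0.0408337 eV, ⟨E²⟩ = 0.0112701 eV².
C_V/k_B = (⟨E²⟩ − ⟨E⟩²)/(kT)² = (0.0112701 − 0.00166739)/0.0163840 = 0.5861.

0.5861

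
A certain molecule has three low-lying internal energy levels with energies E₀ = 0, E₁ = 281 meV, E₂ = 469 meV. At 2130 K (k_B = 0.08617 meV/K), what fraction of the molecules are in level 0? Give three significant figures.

0.773

k_BT = 0.08617 × 2130 K = 183.54 meV.
Eᵢ/kT = 0, 1.5310, 2.5553.
Z = Σ e^(−Eᵢ/kT) = e^(−0) + e^(−1.5310) + e^(−2.5553) = 1.0000 + 0.21632 + 0.077669 = 1.2940.
P₀ = e^(−E₀/kT) / Z = 1.0000/1.2940 = 0.773.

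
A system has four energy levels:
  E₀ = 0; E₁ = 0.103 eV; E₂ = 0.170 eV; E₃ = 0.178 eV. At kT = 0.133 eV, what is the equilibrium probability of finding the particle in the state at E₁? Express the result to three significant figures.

Eᵢ/kT = 0, 0.77444, 1.2782, 1.3383.
Z = Σ e^(−Eᵢ/kT) = e^(−0) + e^(−0.77444) + e^(−1.2782) + e^(−1.3383) = 1.0000 + 0.46096 + 0.27854 + 0.26229 = 2.0018.
P₁ = e^(−E₁/kT) / Z = 0.46096/2.0018 = 0.230.

0.230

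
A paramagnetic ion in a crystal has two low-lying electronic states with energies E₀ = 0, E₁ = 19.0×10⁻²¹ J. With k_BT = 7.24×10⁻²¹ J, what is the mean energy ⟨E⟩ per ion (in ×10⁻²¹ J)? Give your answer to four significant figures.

Eᵢ/kT = 0, 2.62431.
Z = Σ e^(−Eᵢ/kT) = e^(−0) + e^(−2.62431) = 1.00000 + 0.0724898 = 1.07249.
⟨E⟩ = Σ Eᵢ e^(−Eᵢ/kT) / Z = (0·1.00000 + 19.0·0.0724898) / 1.07249 = 1.284 ×10⁻²¹ J.

1.284 ×10⁻²¹ J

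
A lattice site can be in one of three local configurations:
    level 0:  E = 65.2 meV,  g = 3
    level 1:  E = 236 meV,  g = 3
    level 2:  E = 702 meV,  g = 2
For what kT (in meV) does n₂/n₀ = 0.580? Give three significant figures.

4570 meV

n₂/n₀ = (g₂/g₀) exp[−(E₂−E₀)/kT] = 0.580.
⇒ (E₂−E₀)/kT = ln((2/3)/0.580) = ln(1.1494) = 0.13924.
kT = 636.8 meV / 0.13924 = 4570 meV.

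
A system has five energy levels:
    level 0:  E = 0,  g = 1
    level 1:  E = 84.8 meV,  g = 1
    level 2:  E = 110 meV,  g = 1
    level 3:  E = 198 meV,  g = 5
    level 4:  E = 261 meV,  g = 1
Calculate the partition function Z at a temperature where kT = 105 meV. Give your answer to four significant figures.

Eᵢ/kT = 0, 0.807619, 1.04762, 1.88571, 2.48571.
Z = Σ gᵢe^(−Eᵢ/kT) = 1·e^(−0) + 1·e^(−0.807619) + 1·e^(−1.04762) + 5·e^(−1.88571) + 1·e^(−2.48571) = 1.00000 + 0.445919 + 0.350772 + 0.758606 + 0.0832664 = 2.63856.

Z = 2.639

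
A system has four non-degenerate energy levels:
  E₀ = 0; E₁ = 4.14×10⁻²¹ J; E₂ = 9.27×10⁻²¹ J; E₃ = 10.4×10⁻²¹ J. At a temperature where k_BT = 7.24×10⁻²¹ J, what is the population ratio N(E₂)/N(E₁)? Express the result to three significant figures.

0.492

n₂/n₁ = exp[−(E₂−E₁)/kT] = exp(−(5.13 ×10⁻²¹ J)/(7.24 ×10⁻²¹ J)) = exp(-0.70856) = 0.492.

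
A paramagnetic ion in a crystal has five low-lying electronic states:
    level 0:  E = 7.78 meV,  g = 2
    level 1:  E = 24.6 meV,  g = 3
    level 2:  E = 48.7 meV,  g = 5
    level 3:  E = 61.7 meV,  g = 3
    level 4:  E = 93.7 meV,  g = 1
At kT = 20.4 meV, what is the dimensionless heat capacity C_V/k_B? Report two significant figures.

0.74

Eᵢ/kT = 0.3814, 1.206, 2.387, 3.025, 4.593.
Z = Σ gᵢe^(−Eᵢ/kT) = 2·e^(−0.3814) + 3·e^(−1.206) + 5·e^(−2.387) + 3·e^(−3.025) + 1·e^(−4.593) = 1.366 + 0.8982 + 0.4595 + 0.1457 + 0.01012 = 2.880.
⟨E⟩ = 22.58 meV, ⟨E²⟩ = 819.3 meV².
C_V/k_B = (⟨E²⟩ − ⟨E⟩²)/(kT)² = (819.3 − 509.9)/416.2 = 0.74.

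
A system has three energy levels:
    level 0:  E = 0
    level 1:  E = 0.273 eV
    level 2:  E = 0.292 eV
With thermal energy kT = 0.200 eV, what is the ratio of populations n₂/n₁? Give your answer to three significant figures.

0.909

n₂/n₁ = exp[−(E₂−E₁)/kT] = exp(−(0.019 eV)/(0.200 eV)) = exp(-0.095000) = 0.909.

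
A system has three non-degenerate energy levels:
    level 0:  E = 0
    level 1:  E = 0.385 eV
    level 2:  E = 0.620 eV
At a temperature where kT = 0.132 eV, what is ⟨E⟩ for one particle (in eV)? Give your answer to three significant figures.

0.0249 eV

Eᵢ/kT = 0, 2.9167, 4.6970.
Z = Σ e^(−Eᵢ/kT) = e^(−0) + e^(−2.9167) + e^(−4.6970) = 1.0000 + 0.054112 + 0.0091226 = 1.0632.
⟨E⟩ = Σ Eᵢ e^(−Eᵢ/kT) / Z = (0·1.0000 + 0.385·0.054112 + 0.620·0.0091226) / 1.0632 = 0.0249 eV.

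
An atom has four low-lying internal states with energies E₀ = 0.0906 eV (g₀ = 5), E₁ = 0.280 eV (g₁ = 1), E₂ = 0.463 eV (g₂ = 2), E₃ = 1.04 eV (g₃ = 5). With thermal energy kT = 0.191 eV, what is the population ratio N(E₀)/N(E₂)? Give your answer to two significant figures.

n₀/n₂ = (g₀/g₂) exp[−(E₀−E₂)/kT] = (5/2) × exp(−(-0.3724 eV)/(0.191 eV)) = (5/2) × exp(1.950) = 18.

18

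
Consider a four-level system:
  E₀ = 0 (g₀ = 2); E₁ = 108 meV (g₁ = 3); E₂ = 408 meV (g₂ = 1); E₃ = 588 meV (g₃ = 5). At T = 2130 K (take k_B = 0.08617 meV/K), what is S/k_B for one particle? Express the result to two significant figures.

k_BT = 0.08617 × 2130 K = 183.5 meV.
Eᵢ/kT = 0, 0.5886, 2.223, 3.204.
Z = Σ gᵢe^(−Eᵢ/kT) = 2·e^(−0) + 3·e^(−0.5886) + 1·e^(−2.223) + 5·e^(−3.204) = 2.000 + 1.665 + 0.1083 + 0.2030 = 3.976.
⟨E⟩ = Σ EᵢPᵢ = 86.36 meV.
S/k_B = ln Z + ⟨E⟩/kT = ln(3.976) + 86.36/183.5 = 1.380 + 0.4706 = 1.9.

1.9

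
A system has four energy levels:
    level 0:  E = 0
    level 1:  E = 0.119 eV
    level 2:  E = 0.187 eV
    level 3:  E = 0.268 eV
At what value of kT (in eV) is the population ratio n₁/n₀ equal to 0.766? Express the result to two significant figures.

n₁/n₀ = exp[−(E₁−E₀)/kT] = 0.766.
⇒ (E₁−E₀)/kT = ln(1/0.766) = ln(1.305) = 0.2662.
kT = 0.119 eV / 0.2662 = 0.45 eV.

0.45 eV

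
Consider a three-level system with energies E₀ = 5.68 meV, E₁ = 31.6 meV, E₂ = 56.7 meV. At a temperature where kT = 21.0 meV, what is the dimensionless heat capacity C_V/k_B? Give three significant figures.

0.526

Eᵢ/kT = 0.27048, 1.5048, 2.7000.
Z = Σ e^(−Eᵢ/kT) = e^(−0.27048) + e^(−1.5048) + e^(−2.7000) = 0.76301 + 0.22206 + 0.067206 = 1.0523.
⟨E⟩ = 14.408 meV, ⟨E²⟩ = 439.43 meV².
C_V/k_B = (⟨E²⟩ − ⟨E⟩²)/(kT)² = (439.43 − 207.59)/441.00 = 0.526.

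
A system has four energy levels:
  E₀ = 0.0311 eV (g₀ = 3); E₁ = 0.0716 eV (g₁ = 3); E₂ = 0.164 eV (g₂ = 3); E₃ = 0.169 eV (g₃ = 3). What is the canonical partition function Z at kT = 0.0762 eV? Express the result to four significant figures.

Eᵢ/kT = 0.408136, 0.939633, 2.15223, 2.21785.
Z = Σ gᵢe^(−Eᵢ/kT) = 3·e^(−0.408136) + 3·e^(−0.939633) + 3·e^(−2.15223) + 3·e^(−2.21785) = 1.99467 + 1.17231 + 0.348674 + 0.326529 = 3.84218.

Z = 3.842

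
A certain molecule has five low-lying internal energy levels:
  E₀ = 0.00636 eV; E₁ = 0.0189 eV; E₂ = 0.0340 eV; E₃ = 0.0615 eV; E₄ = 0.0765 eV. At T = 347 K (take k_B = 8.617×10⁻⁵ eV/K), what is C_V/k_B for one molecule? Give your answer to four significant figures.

0.4063

k_BT = 8.617×10⁻⁵ × 347 K = 0.0299010 eV.
Eᵢ/kT = 0.212702, 0.632086, 1.13709, 2.05679, 2.55844.
Z = Σ e^(−Eᵢ/kT) = e^(−0.212702) + e^(−0.632086) + e^(−1.13709) + e^(−2.05679) + e^(−2.55844) = 0.808397 + 0.531482 + 0.320751 + 0.127864 + 0.0774254 = 1.86592.
⟨E⟩ = 0.0213721 eV, ⟨E²⟩ = 0.000820005 eV².
C_V/k_B = (⟨E²⟩ − ⟨E⟩²)/(kT)² = (0.000820005 − 0.000456767)/0.000894070 = 0.4063.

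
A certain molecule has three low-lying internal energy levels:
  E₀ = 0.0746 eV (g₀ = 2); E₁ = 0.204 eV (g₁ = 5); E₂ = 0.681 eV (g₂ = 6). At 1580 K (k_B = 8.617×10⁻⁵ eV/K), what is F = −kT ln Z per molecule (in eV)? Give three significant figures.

k_BT = 8.617×10⁻⁵ × 1580 K = 0.13615 eV.
Eᵢ/kT = 0.54793, 1.4983, 5.0018.
Z = Σ gᵢe^(−Eᵢ/kT) = 2·e^(−0.54793) + 5·e^(−1.4983) + 6·e^(−5.0018) = 1.1563 + 1.1175 + 0.040355 = 2.3142.
F = −kT ln Z = −0.13615 × ln(2.3142) = −0.13615 × 0.83906 = -0.114 eV.

-0.114 eV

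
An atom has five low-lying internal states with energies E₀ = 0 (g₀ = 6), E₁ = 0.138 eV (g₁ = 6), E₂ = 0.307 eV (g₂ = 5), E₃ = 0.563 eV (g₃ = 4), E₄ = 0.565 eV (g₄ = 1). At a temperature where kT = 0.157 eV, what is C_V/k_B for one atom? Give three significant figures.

0.497

Eᵢ/kT = 0, 0.87898, 1.9554, 3.5860, 3.5987.
Z = Σ gᵢe^(−Eᵢ/kT) = 6·e^(−0) + 6·e^(−0.87898) + 5·e^(−1.9554) + 4·e^(−3.5860) + 1·e^(−3.5987) = 6.0000 + 2.4912 + 0.70754 + 0.11084 + 0.027359 = 9.3369.
⟨E⟩ = 0.068423 eV, ⟨E²⟩ = 0.016921 eV².
C_V/k_B = (⟨E²⟩ − ⟨E⟩²)/(kT)² = (0.016921 − 0.0046817)/0.024649 = 0.497.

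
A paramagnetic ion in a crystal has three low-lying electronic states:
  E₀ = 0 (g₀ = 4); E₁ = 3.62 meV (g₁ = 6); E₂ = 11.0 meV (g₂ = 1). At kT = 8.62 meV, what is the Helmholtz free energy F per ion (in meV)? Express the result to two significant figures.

-18 meV

Eᵢ/kT = 0, 0.4200, 1.276.
Z = Σ gᵢe^(−Eᵢ/kT) = 4·e^(−0) + 6·e^(−0.4200) + 1·e^(−1.276) = 4.000 + 3.942 + 0.2792 = 8.221.
F = −kT ln Z = −8.62 × ln(8.221) = −8.62 × 2.107 = -18 meV.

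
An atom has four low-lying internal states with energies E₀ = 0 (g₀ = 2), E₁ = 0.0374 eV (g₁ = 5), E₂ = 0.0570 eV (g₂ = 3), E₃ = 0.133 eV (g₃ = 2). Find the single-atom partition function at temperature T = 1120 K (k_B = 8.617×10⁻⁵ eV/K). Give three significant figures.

k_BT = 8.617×10⁻⁵ × 1120 K = 0.096510 eV.
Eᵢ/kT = 0, 0.38752, 0.59061, 1.3781.
Z = Σ gᵢe^(−Eᵢ/kT) = 2·e^(−0) + 5·e^(−0.38752) + 3·e^(−0.59061) + 2·e^(−1.3781) = 2.0000 + 3.3937 + 1.6620 + 0.50411 = 7.5598.

Z = 7.56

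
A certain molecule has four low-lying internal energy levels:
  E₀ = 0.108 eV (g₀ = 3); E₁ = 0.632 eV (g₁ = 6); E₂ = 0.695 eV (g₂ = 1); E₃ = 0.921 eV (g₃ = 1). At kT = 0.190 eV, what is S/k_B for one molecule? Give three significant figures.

1.60

Eᵢ/kT = 0.56842, 3.3263, 3.6579, 4.8474.
Z = Σ gᵢe^(−Eᵢ/kT) = 3·e^(−0.56842) + 6·e^(−3.3263) + 1·e^(−3.6579) + 1·e^(−4.8474) = 1.6993 + 0.21555 + 0.025787 + 0.0078488 = 1.9485.
⟨E⟩ = Σ EᵢPᵢ = 0.17701 eV.
S/k_B = ln Z + ⟨E⟩/kT = ln(1.9485) + 0.17701/0.190 = 0.66706 + 0.93163 = 1.60.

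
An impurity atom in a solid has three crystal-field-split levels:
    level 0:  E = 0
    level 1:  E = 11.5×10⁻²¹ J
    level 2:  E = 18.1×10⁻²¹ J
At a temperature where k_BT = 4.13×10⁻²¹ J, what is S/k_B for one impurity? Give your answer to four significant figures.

Eᵢ/kT = 0, 2.78450, 4.38257.
Z = Σ e^(−Eᵢ/kT) = e^(−0) + e^(−2.78450) + e^(−4.38257) = 1.00000 + 0.0617600 + 0.0124932 = 1.07425.
⟨E⟩ = Σ EᵢPᵢ = 0.871647 ×10⁻²¹ J.
S/k_B = ln Z + ⟨E⟩/kT = ln(1.07425) + 0.871647/4.13 = 0.0716227 + 0.211053 = 0.2827.

0.2827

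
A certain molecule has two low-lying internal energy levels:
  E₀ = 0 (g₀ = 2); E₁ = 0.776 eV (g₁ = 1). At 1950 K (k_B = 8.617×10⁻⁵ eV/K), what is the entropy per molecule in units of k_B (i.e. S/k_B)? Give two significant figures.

0.72

k_BT = 8.617×10⁻⁵ × 1950 K = 0.1680 eV.
Eᵢ/kT = 0, 4.619.
Z = Σ gᵢe^(−Eᵢ/kT) = 2·e^(−0) + 1·e^(−4.619) = 2.000 + 0.009863 = 2.010.
⟨E⟩ = Σ EᵢPᵢ = 0.003808 eV.
S/k_B = ln Z + ⟨E⟩/kT = ln(2.010) + 0.003808/0.1680 = 0.6981 + 0.02267 = 0.72.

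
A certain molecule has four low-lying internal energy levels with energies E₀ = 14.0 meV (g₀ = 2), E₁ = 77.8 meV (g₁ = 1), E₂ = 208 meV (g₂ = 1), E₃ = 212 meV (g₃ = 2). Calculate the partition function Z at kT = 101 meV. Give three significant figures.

Z = 2.58

Eᵢ/kT = 0.13861, 0.77030, 2.0594, 2.0990.
Z = Σ gᵢe^(−Eᵢ/kT) = 2·e^(−0.13861) + 1·e^(−0.77030) + 1·e^(−2.0594) + 2·e^(−2.0990) = 1.7411 + 0.46287 + 0.12753 + 0.24516 = 2.5767.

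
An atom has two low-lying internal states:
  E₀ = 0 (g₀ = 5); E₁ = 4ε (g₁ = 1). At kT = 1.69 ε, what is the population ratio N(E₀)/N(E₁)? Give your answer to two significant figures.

53

n₀/n₁ = (g₀/g₁) exp[−(E₀−E₁)/kT] = (5/1) × exp(−(-4ε)/(1.69ε)) = (5/1) × exp(2.367) = 53.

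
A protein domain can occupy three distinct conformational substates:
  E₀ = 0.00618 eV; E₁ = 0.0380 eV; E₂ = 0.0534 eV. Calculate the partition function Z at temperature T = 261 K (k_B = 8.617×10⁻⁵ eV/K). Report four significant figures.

Z = 1.037

k_BT = 8.617×10⁻⁵ × 261 K = 0.0224904 eV.
Eᵢ/kT = 0.274784, 1.68961, 2.37435.
Z = Σ e^(−Eᵢ/kT) = e^(−0.274784) + e^(−1.68961) + e^(−2.37435) = 0.759736 + 0.184592 + 0.0930750 = 1.03740.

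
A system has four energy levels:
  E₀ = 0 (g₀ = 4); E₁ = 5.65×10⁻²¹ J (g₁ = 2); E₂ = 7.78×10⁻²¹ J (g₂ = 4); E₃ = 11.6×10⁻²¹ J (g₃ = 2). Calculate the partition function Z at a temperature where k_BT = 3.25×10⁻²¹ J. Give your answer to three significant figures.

Z = 4.77

Eᵢ/kT = 0, 1.7385, 2.3938, 3.5692.
Z = Σ gᵢe^(−Eᵢ/kT) = 4·e^(−0) + 2·e^(−1.7385) + 4·e^(−2.3938) + 2·e^(−3.5692) = 4.0000 + 0.35157 + 0.36513 + 0.056357 = 4.7731.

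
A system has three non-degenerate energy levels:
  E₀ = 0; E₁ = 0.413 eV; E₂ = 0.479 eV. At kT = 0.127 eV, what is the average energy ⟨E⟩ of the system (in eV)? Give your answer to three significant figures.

0.0254 eV

Eᵢ/kT = 0, 3.2520, 3.7717.
Z = Σ e^(−Eᵢ/kT) = e^(−0) + e^(−3.2520) + e^(−3.7717) = 1.0000 + 0.038697 + 0.023013 = 1.0617.
⟨E⟩ = Σ Eᵢ e^(−Eᵢ/kT) / Z = (0·1.0000 + 0.413·0.038697 + 0.479·0.023013) / 1.0617 = 0.0254 eV.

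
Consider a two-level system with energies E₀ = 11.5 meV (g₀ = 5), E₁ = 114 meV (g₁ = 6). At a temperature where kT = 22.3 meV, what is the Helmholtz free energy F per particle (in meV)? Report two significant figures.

Eᵢ/kT = 0.5157, 5.112.
Z = Σ gᵢe^(−Eᵢ/kT) = 5·e^(−0.5157) + 6·e^(−5.112) = 2.985 + 0.03614 = 3.021.
F = −kT ln Z = −22.3 × ln(3.021) = −22.3 × 1.106 = -25 meV.

-25 meV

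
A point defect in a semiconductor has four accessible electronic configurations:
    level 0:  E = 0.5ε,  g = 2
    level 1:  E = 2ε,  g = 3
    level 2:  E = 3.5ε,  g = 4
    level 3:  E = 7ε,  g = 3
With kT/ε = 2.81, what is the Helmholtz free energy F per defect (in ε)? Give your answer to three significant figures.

-4.25 ε

Eᵢ/kT = 0.17794, 0.71174, 1.2456, 2.4911.
Z = Σ gᵢe^(−Eᵢ/kT) = 2·e^(−0.17794) + 3·e^(−0.71174) + 4·e^(−1.2456) + 3·e^(−2.4911) = 1.6740 + 1.4724 + 1.1511 + 0.24846 = 4.5460.
F = −kT ln Z = −2.81 × ln(4.5460) = −2.81 × 1.5142 = -4.25 ε.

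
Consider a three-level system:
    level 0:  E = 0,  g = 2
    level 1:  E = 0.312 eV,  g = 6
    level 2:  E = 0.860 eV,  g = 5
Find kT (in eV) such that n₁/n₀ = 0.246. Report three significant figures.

0.125 eV

n₁/n₀ = (g₁/g₀) exp[−(E₁−E₀)/kT] = 0.246.
⇒ (E₁−E₀)/kT = ln((6/2)/0.246) = ln(12.195) = 2.5010.
kT = 0.312 eV / 2.5010 = 0.125 eV.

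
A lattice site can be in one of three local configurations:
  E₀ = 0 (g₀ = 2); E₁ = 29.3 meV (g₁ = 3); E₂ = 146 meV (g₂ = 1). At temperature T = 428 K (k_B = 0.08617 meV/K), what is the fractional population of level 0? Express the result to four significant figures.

0.5927

k_BT = 0.08617 × 428 K = 36.8808 meV.
Eᵢ/kT = 0, 0.794451, 3.95870.
Z = Σ gᵢe^(−Eᵢ/kT) = 2·e^(−0) + 3·e^(−0.794451) + 1·e^(−3.95870) = 2.00000 + 1.35549 + 0.0190879 = 3.37458.
P₀ = g₀ e^(−E₀/kT) / Z = 2.00000/3.37458 = 0.5927.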